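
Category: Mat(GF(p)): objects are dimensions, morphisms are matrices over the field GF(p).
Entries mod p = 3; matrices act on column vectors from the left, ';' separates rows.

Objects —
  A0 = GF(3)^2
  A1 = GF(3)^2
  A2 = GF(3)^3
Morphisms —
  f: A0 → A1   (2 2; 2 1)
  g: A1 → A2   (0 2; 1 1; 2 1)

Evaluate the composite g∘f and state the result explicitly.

  e0=⟨1,0⟩ f→⟨2,2⟩ g→⟨1,1,0⟩
  e1=⟨0,1⟩ f→⟨2,1⟩ g→⟨2,0,2⟩
⟦path⟧: (1 2; 1 0; 0 2)

Answer: (1 2; 1 0; 0 2)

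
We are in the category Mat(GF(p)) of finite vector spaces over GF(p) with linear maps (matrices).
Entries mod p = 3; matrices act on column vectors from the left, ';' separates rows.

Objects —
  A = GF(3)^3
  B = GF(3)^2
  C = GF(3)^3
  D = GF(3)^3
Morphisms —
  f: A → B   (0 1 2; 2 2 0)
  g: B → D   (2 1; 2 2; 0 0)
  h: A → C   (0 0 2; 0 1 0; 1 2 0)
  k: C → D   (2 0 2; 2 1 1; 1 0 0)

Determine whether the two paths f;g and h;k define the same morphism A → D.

Answer: DOES NOT COMMUTE

Trace:
1) trace f;g:
  e0=[1,0,0] f→[0,2] g→[2,1,0]
  e1=[0,1,0] f→[1,2] g→[1,0,0]
  e2=[0,0,1] f→[2,0] g→[1,1,0]
  ⟦path⟧₁ = (2 1 1; 1 0 1; 0 0 0)
2) trace h;k:
  e0=[1,0,0] h→[0,0,1] k→[2,1,0]
  e1=[0,1,0] h→[0,1,2] k→[1,0,0]
  e2=[0,0,1] h→[2,0,0] k→[1,1,2]
  ⟦path⟧₂ = (2 1 1; 1 0 1; 0 0 2)
Equal? differ; not commutative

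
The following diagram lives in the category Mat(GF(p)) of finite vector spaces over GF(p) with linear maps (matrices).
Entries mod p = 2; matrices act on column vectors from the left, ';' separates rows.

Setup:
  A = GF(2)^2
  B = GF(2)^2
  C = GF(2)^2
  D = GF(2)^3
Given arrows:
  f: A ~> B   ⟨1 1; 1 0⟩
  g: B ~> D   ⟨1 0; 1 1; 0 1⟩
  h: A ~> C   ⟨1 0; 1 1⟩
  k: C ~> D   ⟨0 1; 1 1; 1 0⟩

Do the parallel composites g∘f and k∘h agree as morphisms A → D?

Answer: COMMUTES

Derivation:
Path 1 = f;g:
  e0=[1,0] f~>[1,1] g~>[1,0,1]
  e1=[0,1] f~>[1,0] g~>[1,1,0]
  result₁ = ⟨1 1; 0 1; 1 0⟩
Path 2 = h;k:
  e0=[1,0] h~>[1,1] k~>[1,0,1]
  e1=[0,1] h~>[0,1] k~>[1,1,0]
  result₂ = ⟨1 1; 0 1; 1 0⟩
Equal? same morphism ✓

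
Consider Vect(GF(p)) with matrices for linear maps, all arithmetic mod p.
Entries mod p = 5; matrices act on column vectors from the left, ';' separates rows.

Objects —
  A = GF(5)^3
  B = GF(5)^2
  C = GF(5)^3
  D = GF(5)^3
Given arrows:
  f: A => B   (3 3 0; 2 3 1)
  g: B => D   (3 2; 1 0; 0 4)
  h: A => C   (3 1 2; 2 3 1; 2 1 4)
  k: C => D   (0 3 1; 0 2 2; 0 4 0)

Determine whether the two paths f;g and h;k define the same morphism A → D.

Along f;g (path 1):
  e0=(1,0,0) f=>(3,2) g=>(3,3,3)
  e1=(0,1,0) f=>(3,3) g=>(0,3,2)
  e2=(0,0,1) f=>(0,1) g=>(2,0,4)
  result₁ = (3 0 2; 3 3 0; 3 2 4)
Along h;k (path 2):
  e0=(1,0,0) h=>(3,2,2) k=>(3,3,3)
  e1=(0,1,0) h=>(1,3,1) k=>(0,3,2)
  e2=(0,0,1) h=>(2,1,4) k=>(2,0,4)
  result₂ = (3 0 2; 3 3 0; 3 2 4)
Equal? equal; square commutes

Answer: COMMUTES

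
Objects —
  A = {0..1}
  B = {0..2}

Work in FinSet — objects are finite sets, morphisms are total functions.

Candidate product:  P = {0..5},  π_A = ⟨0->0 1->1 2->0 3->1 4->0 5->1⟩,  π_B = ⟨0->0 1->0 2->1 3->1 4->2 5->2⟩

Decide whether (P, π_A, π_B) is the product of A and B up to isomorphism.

|A|·|B| = 2·3 = 6;  |P| = 6
Check the pairing map k ↦ (π_A(k), π_B(k)):
  0 -> (0,0)
  1 -> (1,0)
  2 -> (0,1)
  3 -> (1,1)
  4 -> (0,2)
  5 -> (1,2)
distinct pairs in image: 6 / 6 needed
  → bijection onto A×B; projections well-typed.

Answer: VALID PRODUCT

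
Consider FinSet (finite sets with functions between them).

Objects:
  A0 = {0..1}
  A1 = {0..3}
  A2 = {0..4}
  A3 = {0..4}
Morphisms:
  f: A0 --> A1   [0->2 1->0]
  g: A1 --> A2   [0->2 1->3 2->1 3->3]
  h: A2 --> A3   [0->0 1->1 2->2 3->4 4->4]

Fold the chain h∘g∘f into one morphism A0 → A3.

  0 f-->2 g-->1 h-->1
  1 f-->0 g-->2 h-->2
result: [0->1 1->2]

Answer: [0->1 1->2]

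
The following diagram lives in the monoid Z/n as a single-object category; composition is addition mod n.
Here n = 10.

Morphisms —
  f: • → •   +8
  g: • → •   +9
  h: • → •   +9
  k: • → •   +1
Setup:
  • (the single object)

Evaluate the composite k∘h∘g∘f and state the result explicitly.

Answer: +7

Work:
  0 +8≡8 +9≡7 +9≡6 +1≡7  (mod 10)
result: +7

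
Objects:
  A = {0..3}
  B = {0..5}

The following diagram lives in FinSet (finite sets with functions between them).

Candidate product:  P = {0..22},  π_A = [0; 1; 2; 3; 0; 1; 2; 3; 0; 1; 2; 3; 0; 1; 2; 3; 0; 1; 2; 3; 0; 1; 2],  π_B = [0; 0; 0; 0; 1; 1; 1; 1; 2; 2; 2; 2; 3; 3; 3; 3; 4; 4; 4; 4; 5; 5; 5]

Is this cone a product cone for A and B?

|A|·|B| = 4·6 = 24;  |P| = 23
  → cardinalities differ; no bijection possible.

Answer: NOT A VALID PRODUCT — |P|=23 ≠ |A|·|B|=24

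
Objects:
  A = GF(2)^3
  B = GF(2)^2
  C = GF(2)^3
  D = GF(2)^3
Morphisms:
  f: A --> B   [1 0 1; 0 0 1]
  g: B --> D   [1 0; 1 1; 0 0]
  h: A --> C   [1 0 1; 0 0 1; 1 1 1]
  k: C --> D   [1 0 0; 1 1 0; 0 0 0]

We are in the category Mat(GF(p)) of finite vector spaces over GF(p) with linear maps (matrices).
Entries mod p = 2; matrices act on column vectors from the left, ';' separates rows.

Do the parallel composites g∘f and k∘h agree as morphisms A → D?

Answer: COMMUTES

Work:
1) trace f;g:
  e0=[1,0,0] f-->[1,0] g-->[1,1,0]
  e1=[0,1,0] f-->[0,0] g-->[0,0,0]
  e2=[0,0,1] f-->[1,1] g-->[1,0,0]
  ⟦path⟧₁ = [1 0 1; 1 0 0; 0 0 0]
2) trace h;k:
  e0=[1,0,0] h-->[1,0,1] k-->[1,1,0]
  e1=[0,1,0] h-->[0,0,1] k-->[0,0,0]
  e2=[0,0,1] h-->[1,1,1] k-->[1,0,0]
  ⟦path⟧₂ = [1 0 1; 1 0 0; 0 0 0]
Equal? equal; square commutes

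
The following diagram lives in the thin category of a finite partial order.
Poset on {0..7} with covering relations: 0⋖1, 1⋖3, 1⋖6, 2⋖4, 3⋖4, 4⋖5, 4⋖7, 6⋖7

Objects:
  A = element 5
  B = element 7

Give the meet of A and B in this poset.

Answer: A∧B = 4

Trace:
{x : x⊑A ∧ x⊑B} = {0,1,2,3,4}  (A=5, B=7)
  0 ⊑ 4
  1 ⊑ 4
  2 ⊑ 4
  3 ⊑ 4
  4 ⊑ 4
glb = 4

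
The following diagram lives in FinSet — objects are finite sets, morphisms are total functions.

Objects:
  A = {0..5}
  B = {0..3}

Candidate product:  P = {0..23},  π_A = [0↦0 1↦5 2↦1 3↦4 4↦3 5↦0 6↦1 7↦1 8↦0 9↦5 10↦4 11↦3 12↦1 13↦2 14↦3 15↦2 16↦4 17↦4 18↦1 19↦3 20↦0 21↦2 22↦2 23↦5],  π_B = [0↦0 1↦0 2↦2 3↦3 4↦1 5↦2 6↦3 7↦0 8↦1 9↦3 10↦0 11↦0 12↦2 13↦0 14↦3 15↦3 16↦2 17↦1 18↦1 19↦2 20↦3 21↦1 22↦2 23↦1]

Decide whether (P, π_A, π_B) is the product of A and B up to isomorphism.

Answer: NOT A VALID PRODUCT — duplicate pair at indices 2,12

Work:
|A|·|B| = 6·4 = 24;  |P| = 24
Check the pairing map k ↦ (π_A(k), π_B(k)):
  0 ↦ (0,0)
  1 ↦ (5,0)
  2 ↦ (1,2)
  3 ↦ (4,3)
  4 ↦ (3,1)
  5 ↦ (0,2)
  6 ↦ (1,3)
  7 ↦ (1,0)
  8 ↦ (0,1)
  9 ↦ (5,3)
  10 ↦ (4,0)
  11 ↦ (3,0)
  12 ↦ (1,2)  ✗ repeats pair of k=2
  13 ↦ (2,0)
  14 ↦ (3,3)
  15 ↦ (2,3)
  16 ↦ (4,2)
  17 ↦ (4,1)
  18 ↦ (1,1)
  19 ↦ (3,2)
  20 ↦ (0,3)
  21 ↦ (2,1)
  22 ↦ (2,2)
  23 ↦ (5,1)
distinct pairs in image: 23 / 24 needed
  → (1,2) hit at k=2 and k=12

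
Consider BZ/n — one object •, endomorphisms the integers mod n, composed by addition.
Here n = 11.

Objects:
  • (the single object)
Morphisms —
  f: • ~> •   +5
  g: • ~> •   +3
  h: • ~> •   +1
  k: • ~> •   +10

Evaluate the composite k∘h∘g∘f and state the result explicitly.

  0 +5≡5 +3≡8 +1≡9 +10≡8  (mod 11)
⟦path⟧: +8

Answer: +8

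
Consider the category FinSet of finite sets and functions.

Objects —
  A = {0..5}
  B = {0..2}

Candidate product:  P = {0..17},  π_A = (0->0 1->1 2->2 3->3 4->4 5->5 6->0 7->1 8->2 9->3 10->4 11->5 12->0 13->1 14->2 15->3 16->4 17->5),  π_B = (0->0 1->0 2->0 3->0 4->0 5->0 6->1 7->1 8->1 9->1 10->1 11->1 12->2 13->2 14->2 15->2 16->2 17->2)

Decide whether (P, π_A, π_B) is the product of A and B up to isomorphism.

Answer: VALID PRODUCT

Trace:
|A|·|B| = 6·3 = 18;  |P| = 18
Check the pairing map k ↦ (π_A(k), π_B(k)):
  0 -> (0,0)
  1 -> (1,0)
  2 -> (2,0)
  3 -> (3,0)
  4 -> (4,0)
  5 -> (5,0)
  6 -> (0,1)
  7 -> (1,1)
  8 -> (2,1)
  9 -> (3,1)
  10 -> (4,1)
  11 -> (5,1)
  12 -> (0,2)
  13 -> (1,2)
  14 -> (2,2)
  15 -> (3,2)
  16 -> (4,2)
  17 -> (5,2)
distinct pairs in image: 18 / 18 needed
  → bijection onto A×B; projections well-typed.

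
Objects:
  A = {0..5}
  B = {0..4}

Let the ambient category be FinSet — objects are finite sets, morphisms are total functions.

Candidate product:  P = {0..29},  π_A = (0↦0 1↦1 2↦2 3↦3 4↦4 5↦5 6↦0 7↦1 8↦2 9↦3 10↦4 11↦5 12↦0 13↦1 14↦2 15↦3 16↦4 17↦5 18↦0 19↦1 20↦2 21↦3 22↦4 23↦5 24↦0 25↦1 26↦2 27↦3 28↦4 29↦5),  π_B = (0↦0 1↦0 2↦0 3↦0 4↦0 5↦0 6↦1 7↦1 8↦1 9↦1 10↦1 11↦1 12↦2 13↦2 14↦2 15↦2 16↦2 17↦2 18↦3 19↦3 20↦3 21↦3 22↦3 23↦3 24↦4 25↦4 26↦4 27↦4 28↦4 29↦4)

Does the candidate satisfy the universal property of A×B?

Answer: VALID PRODUCT

Work:
|A|·|B| = 6·5 = 30;  |P| = 30
Check the pairing map k ↦ (π_A(k), π_B(k)):
  0 ↦ (0,0)
  1 ↦ (1,0)
  2 ↦ (2,0)
  3 ↦ (3,0)
  4 ↦ (4,0)
  5 ↦ (5,0)
  6 ↦ (0,1)
  7 ↦ (1,1)
  8 ↦ (2,1)
  9 ↦ (3,1)
  10 ↦ (4,1)
  11 ↦ (5,1)
  12 ↦ (0,2)
  13 ↦ (1,2)
  14 ↦ (2,2)
  15 ↦ (3,2)
  16 ↦ (4,2)
  17 ↦ (5,2)
  18 ↦ (0,3)
  19 ↦ (1,3)
  20 ↦ (2,3)
  21 ↦ (3,3)
  22 ↦ (4,3)
  23 ↦ (5,3)
  24 ↦ (0,4)
  25 ↦ (1,4)
  26 ↦ (2,4)
  27 ↦ (3,4)
  28 ↦ (4,4)
  29 ↦ (5,4)
distinct pairs in image: 30 / 30 needed
  → bijection onto A×B; projections well-typed.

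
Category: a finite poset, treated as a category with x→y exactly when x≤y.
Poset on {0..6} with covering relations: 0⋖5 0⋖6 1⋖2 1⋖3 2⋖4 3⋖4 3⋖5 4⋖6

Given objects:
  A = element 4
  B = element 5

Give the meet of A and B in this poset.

Answer: A∧B = 3

Trace:
Common predecessors of 4,5: {1,3}
  1 <= 3
  3 <= 3
glb = 3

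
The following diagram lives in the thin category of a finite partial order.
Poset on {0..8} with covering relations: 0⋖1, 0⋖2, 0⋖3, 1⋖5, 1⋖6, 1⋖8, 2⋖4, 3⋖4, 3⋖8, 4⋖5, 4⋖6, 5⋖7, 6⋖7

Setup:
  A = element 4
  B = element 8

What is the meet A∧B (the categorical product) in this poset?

Common predecessors of 4,8: {0,3}
  0 <= 3
  3 <= 3
glb = 3

Answer: A∧B = 3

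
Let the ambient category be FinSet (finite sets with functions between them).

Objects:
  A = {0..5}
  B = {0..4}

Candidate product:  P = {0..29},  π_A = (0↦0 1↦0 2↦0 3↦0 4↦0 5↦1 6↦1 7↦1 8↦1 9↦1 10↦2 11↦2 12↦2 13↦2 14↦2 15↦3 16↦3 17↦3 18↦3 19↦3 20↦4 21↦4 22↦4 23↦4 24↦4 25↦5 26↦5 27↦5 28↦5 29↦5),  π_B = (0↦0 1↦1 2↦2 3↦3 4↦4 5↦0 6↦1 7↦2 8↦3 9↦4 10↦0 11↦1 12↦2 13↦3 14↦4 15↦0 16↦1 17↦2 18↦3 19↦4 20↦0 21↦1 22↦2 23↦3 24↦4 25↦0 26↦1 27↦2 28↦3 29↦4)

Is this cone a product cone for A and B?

|A|·|B| = 6·5 = 30;  |P| = 30
Check the pairing map k ↦ (π_A(k), π_B(k)):
  0 ↦ (0,0)
  1 ↦ (0,1)
  2 ↦ (0,2)
  3 ↦ (0,3)
  4 ↦ (0,4)
  5 ↦ (1,0)
  6 ↦ (1,1)
  7 ↦ (1,2)
  8 ↦ (1,3)
  9 ↦ (1,4)
  10 ↦ (2,0)
  11 ↦ (2,1)
  12 ↦ (2,2)
  13 ↦ (2,3)
  14 ↦ (2,4)
  15 ↦ (3,0)
  16 ↦ (3,1)
  17 ↦ (3,2)
  18 ↦ (3,3)
  19 ↦ (3,4)
  20 ↦ (4,0)
  21 ↦ (4,1)
  22 ↦ (4,2)
  23 ↦ (4,3)
  24 ↦ (4,4)
  25 ↦ (5,0)
  26 ↦ (5,1)
  27 ↦ (5,2)
  28 ↦ (5,3)
  29 ↦ (5,4)
distinct pairs in image: 30 / 30 needed
  → bijection onto A×B; projections well-typed.

Answer: VALID PRODUCT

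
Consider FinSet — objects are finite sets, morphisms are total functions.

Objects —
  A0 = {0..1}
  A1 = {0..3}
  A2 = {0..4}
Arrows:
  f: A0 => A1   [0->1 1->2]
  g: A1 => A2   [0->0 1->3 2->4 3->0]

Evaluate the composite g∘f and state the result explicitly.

  0 f=>1 g=>3
  1 f=>2 g=>4
composite: [0->3 1->4]

Answer: [0->3 1->4]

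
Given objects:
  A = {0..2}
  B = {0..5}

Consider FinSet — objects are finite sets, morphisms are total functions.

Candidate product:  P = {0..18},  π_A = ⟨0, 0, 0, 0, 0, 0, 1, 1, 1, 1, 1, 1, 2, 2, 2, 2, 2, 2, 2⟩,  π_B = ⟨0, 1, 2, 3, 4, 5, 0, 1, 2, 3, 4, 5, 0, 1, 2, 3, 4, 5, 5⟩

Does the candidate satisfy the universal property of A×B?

|A|·|B| = 3·6 = 18;  |P| = 19
  → cardinalities differ; no bijection possible.

Answer: NOT A VALID PRODUCT — |P|=19 ≠ |A|·|B|=18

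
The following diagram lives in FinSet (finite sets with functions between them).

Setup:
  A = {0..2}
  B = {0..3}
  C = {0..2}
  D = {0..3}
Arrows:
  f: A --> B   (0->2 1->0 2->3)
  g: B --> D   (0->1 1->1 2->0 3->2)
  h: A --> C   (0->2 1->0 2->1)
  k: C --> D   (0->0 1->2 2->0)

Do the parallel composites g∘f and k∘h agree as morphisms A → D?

Answer: DOES NOT COMMUTE

Work:
Path 1 = f;g:
  0 f-->2 g-->0
  1 f-->0 g-->1
  2 f-->3 g-->2
  result₁ = (0->0 1->1 2->2)
Path 2 = h;k:
  0 h-->2 k-->0
  1 h-->0 k-->0
  2 h-->1 k-->2
  result₂ = (0->0 1->0 2->2)
Equal? NO — does not commute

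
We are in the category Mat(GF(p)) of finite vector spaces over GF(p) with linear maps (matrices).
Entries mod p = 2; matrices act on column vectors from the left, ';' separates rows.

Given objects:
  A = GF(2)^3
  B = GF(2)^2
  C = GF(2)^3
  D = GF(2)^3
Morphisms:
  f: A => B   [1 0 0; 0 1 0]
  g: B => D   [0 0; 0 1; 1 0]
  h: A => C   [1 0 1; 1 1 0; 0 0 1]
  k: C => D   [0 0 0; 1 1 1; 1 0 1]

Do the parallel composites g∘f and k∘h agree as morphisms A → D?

Path 1 = f;g:
  e0=(1,0,0) f=>(1,0) g=>(0,0,1)
  e1=(0,1,0) f=>(0,1) g=>(0,1,0)
  e2=(0,0,1) f=>(0,0) g=>(0,0,0)
  ⟦path⟧₁ = [0 0 0; 0 1 0; 1 0 0]
Path 2 = h;k:
  e0=(1,0,0) h=>(1,1,0) k=>(0,0,1)
  e1=(0,1,0) h=>(0,1,0) k=>(0,1,0)
  e2=(0,0,1) h=>(1,0,1) k=>(0,0,0)
  ⟦path⟧₂ = [0 0 0; 0 1 0; 1 0 0]
Equal? equal; square commutes

Answer: COMMUTES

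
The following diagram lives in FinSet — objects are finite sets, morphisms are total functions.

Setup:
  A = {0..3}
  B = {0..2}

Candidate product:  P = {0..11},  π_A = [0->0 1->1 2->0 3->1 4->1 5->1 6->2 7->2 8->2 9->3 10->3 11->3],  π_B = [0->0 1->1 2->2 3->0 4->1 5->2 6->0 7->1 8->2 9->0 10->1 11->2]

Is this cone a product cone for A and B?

Answer: NOT A VALID PRODUCT — duplicate pair at indices 4,1

Work:
|A|·|B| = 4·3 = 12;  |P| = 12
Check the pairing map k ↦ (π_A(k), π_B(k)):
  0 -> (0,0)
  1 -> (1,1)
  2 -> (0,2)
  3 -> (1,0)
  4 -> (1,1)  ✗ repeats pair of k=1
  5 -> (1,2)
  6 -> (2,0)
  7 -> (2,1)
  8 -> (2,2)
  9 -> (3,0)
  10 -> (3,1)
  11 -> (3,2)
distinct pairs in image: 11 / 12 needed
  → (1,1) hit at k=1 and k=4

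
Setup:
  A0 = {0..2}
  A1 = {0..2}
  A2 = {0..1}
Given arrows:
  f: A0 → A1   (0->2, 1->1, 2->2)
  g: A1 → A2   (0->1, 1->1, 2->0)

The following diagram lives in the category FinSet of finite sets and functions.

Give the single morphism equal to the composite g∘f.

Answer: (0->0, 1->1, 2->0)

Trace:
  0 f→2 g→0
  1 f→1 g→1
  2 f→2 g→0
result: (0->0, 1->1, 2->0)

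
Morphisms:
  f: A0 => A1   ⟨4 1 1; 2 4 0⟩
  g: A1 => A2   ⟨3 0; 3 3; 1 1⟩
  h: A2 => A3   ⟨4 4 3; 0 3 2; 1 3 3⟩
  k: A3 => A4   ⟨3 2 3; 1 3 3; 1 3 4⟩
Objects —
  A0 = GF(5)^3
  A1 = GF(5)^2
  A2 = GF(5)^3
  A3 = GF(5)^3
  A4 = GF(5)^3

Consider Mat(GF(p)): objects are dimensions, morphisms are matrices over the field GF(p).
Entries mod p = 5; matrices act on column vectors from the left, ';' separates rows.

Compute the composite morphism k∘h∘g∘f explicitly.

Answer: ⟨3 0 3; 3 1 0; 2 4 0⟩

Work:
  e0=(1,0,0) f=>(4,2) g=>(2,3,1) h=>(3,1,4) k=>(3,3,2)
  e1=(0,1,0) f=>(1,4) g=>(3,0,0) h=>(2,0,3) k=>(0,1,4)
  e2=(0,0,1) f=>(1,0) g=>(3,3,1) h=>(2,1,0) k=>(3,0,0)
⟦path⟧: ⟨3 0 3; 3 1 0; 2 4 0⟩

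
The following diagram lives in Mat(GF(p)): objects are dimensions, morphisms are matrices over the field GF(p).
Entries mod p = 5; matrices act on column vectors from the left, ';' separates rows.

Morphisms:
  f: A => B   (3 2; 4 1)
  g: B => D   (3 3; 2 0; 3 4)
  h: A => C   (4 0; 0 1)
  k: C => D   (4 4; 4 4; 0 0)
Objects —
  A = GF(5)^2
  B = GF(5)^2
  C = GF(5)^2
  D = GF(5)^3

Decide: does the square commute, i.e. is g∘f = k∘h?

Along f;g (path 1):
  e0=(1,0) f=>(3,4) g=>(1,1,0)
  e1=(0,1) f=>(2,1) g=>(4,4,0)
  result₁ = (1 4; 1 4; 0 0)
Along h;k (path 2):
  e0=(1,0) h=>(4,0) k=>(1,1,0)
  e1=(0,1) h=>(0,1) k=>(4,4,0)
  result₂ = (1 4; 1 4; 0 0)
Equal? equal; square commutes

Answer: COMMUTES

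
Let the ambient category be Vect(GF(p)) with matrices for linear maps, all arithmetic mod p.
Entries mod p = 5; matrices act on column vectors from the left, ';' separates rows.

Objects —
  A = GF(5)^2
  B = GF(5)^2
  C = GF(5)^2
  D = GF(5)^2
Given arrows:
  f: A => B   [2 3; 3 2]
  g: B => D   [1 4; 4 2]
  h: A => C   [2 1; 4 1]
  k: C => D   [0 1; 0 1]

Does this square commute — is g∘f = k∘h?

Answer: COMMUTES

Trace:
Path 1 = f;g:
  e0=[1,0] f=>[2,3] g=>[4,4]
  e1=[0,1] f=>[3,2] g=>[1,1]
  composite₁ = [4 1; 4 1]
Path 2 = h;k:
  e0=[1,0] h=>[2,4] k=>[4,4]
  e1=[0,1] h=>[1,1] k=>[1,1]
  composite₂ = [4 1; 4 1]
Equal? equal; square commutes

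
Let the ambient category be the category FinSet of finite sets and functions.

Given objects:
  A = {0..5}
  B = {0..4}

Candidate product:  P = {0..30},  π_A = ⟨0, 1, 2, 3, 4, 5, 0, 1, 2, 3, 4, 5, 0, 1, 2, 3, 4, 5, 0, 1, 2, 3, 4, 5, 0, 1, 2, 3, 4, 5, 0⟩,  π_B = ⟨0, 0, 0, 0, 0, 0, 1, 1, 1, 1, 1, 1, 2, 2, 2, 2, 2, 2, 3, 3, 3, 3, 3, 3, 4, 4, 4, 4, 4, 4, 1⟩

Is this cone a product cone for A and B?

|A|·|B| = 6·5 = 30;  |P| = 31
  → cardinalities differ; no bijection possible.

Answer: NOT A VALID PRODUCT — |P|=31 ≠ |A|·|B|=30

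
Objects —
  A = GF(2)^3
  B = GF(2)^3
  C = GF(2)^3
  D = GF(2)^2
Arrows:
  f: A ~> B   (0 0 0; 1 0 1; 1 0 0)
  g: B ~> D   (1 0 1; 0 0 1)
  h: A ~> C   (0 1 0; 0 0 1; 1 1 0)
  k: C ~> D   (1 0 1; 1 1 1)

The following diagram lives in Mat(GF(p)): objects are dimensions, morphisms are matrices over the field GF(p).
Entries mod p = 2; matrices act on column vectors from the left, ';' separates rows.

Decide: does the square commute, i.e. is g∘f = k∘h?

Answer: DOES NOT COMMUTE

Derivation:
Path 1 = f;g:
  e0=⟨1,0,0⟩ f~>⟨0,1,1⟩ g~>⟨1,1⟩
  e1=⟨0,1,0⟩ f~>⟨0,0,0⟩ g~>⟨0,0⟩
  e2=⟨0,0,1⟩ f~>⟨0,1,0⟩ g~>⟨0,0⟩
  composite₁ = (1 0 0; 1 0 0)
Path 2 = h;k:
  e0=⟨1,0,0⟩ h~>⟨0,0,1⟩ k~>⟨1,1⟩
  e1=⟨0,1,0⟩ h~>⟨1,0,1⟩ k~>⟨0,0⟩
  e2=⟨0,0,1⟩ h~>⟨0,1,0⟩ k~>⟨0,1⟩
  composite₂ = (1 0 0; 1 0 1)
Equal? differ; not commutative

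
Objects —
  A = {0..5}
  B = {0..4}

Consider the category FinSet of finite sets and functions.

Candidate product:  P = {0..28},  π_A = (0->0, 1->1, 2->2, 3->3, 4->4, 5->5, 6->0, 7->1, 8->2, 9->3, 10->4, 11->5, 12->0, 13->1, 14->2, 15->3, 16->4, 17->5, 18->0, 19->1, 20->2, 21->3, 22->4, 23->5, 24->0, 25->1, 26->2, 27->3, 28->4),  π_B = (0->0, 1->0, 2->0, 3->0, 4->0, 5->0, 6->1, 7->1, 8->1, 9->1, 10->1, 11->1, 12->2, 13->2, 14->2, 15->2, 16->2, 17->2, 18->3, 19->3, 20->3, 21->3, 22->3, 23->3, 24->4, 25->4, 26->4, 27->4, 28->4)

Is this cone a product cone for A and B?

Answer: NOT A VALID PRODUCT — |P|=29 ≠ |A|·|B|=30

Trace:
|A|·|B| = 6·5 = 30;  |P| = 29
  → cardinalities differ; no bijection possible.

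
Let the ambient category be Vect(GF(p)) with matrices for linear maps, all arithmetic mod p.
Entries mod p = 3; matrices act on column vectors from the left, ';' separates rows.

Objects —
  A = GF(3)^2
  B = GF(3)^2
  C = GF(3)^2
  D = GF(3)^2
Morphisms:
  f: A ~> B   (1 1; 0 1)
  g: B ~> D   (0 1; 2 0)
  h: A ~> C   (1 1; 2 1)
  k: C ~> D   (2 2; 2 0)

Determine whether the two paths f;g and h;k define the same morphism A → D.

1) trace f;g:
  e0=⟨1,0⟩ f~>⟨1,0⟩ g~>⟨0,2⟩
  e1=⟨0,1⟩ f~>⟨1,1⟩ g~>⟨1,2⟩
  ⟦path⟧₁ = (0 1; 2 2)
2) trace h;k:
  e0=⟨1,0⟩ h~>⟨1,2⟩ k~>⟨0,2⟩
  e1=⟨0,1⟩ h~>⟨1,1⟩ k~>⟨1,2⟩
  ⟦path⟧₂ = (0 1; 2 2)
Equal? equal; square commutes

Answer: COMMUTES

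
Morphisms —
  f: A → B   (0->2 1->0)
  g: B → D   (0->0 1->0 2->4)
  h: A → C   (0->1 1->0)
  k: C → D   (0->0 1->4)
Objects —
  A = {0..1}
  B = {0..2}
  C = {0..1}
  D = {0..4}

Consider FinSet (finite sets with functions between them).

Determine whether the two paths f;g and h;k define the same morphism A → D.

Answer: COMMUTES

Derivation:
Along f;g (path 1):
  0 f→2 g→4
  1 f→0 g→0
  composite₁ = (0->4 1->0)
Along h;k (path 2):
  0 h→1 k→4
  1 h→0 k→0
  composite₂ = (0->4 1->0)
Equal? equal; square commutes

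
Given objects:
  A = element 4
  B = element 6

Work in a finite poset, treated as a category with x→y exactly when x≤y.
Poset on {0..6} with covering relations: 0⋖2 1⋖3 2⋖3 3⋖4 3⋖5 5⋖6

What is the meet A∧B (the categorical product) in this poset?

{x : x⊑A ∧ x⊑B} = {0,1,2,3}  (A=4, B=6)
  0 ⊑ 3
  1 ⊑ 3
  2 ⊑ 3
  3 ⊑ 3
glb = 3

Answer: A∧B = 3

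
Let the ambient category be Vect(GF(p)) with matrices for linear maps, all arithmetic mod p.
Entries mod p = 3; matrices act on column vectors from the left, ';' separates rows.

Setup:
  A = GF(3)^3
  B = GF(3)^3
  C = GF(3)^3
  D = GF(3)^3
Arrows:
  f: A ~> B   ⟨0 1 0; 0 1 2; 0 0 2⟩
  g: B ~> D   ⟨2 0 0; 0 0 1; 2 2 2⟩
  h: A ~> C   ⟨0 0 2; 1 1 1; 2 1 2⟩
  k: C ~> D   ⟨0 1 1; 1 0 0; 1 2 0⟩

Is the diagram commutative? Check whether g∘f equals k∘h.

Answer: DOES NOT COMMUTE

Work:
Path 1 = f;g:
  e0=[1,0,0] f~>[0,0,0] g~>[0,0,0]
  e1=[0,1,0] f~>[1,1,0] g~>[2,0,1]
  e2=[0,0,1] f~>[0,2,2] g~>[0,2,2]
  result₁ = ⟨0 2 0; 0 0 2; 0 1 2⟩
Path 2 = h;k:
  e0=[1,0,0] h~>[0,1,2] k~>[0,0,2]
  e1=[0,1,0] h~>[0,1,1] k~>[2,0,2]
  e2=[0,0,1] h~>[2,1,2] k~>[0,2,1]
  result₂ = ⟨0 2 0; 0 0 2; 2 2 1⟩
Equal? distinct morphisms ✗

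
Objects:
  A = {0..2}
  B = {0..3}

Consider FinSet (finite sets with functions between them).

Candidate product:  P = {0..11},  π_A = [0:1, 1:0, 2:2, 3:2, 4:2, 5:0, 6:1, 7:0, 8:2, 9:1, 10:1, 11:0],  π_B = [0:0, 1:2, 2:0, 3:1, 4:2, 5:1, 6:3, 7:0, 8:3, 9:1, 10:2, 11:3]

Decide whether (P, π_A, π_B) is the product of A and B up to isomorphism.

|A|·|B| = 3·4 = 12;  |P| = 12
Check the pairing map k ↦ (π_A(k), π_B(k)):
  0 : (1,0)
  1 : (0,2)
  2 : (2,0)
  3 : (2,1)
  4 : (2,2)
  5 : (0,1)
  6 : (1,3)
  7 : (0,0)
  8 : (2,3)
  9 : (1,1)
  10 : (1,2)
  11 : (0,3)
distinct pairs in image: 12 / 12 needed
  → bijection onto A×B; projections well-typed.

Answer: VALID PRODUCT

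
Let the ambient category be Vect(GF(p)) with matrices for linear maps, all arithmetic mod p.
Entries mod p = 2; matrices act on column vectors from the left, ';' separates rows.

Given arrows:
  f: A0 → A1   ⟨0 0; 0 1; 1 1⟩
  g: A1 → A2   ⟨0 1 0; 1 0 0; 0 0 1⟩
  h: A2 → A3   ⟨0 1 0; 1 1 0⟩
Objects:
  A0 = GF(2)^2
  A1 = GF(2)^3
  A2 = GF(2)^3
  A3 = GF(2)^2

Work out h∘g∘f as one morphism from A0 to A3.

Answer: ⟨0 0; 0 1⟩

Trace:
  e0=(1,0) f→(0,0,1) g→(0,0,1) h→(0,0)
  e1=(0,1) f→(0,1,1) g→(1,0,1) h→(0,1)
composite: ⟨0 0; 0 1⟩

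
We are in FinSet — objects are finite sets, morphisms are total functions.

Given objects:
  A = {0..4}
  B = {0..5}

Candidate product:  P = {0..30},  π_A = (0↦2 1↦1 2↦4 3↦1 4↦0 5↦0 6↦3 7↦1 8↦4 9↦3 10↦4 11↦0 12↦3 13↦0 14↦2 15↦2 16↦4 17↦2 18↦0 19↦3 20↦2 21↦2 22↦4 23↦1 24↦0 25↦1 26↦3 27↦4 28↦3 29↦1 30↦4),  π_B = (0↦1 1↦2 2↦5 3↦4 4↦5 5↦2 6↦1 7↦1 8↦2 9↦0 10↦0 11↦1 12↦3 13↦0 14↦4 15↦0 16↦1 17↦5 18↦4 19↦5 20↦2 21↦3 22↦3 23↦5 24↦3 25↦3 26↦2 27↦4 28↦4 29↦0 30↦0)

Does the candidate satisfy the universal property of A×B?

|A|·|B| = 5·6 = 30;  |P| = 31
  → cardinalities differ; no bijection possible.

Answer: NOT A VALID PRODUCT — |P|=31 ≠ |A|·|B|=30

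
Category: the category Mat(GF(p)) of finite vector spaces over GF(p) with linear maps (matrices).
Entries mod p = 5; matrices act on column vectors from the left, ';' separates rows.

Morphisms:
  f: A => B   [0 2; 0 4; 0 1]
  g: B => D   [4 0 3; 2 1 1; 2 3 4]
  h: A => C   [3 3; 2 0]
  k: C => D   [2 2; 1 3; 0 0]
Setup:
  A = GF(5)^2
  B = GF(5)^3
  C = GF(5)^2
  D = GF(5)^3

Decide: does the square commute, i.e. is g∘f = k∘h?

Along f;g (path 1):
  e0=(1,0) f=>(0,0,0) g=>(0,0,0)
  e1=(0,1) f=>(2,4,1) g=>(1,4,0)
  result₁ = [0 1; 0 4; 0 0]
Along h;k (path 2):
  e0=(1,0) h=>(3,2) k=>(0,4,0)
  e1=(0,1) h=>(3,0) k=>(1,3,0)
  result₂ = [0 1; 4 3; 0 0]
Equal? NO — does not commute

Answer: DOES NOT COMMUTE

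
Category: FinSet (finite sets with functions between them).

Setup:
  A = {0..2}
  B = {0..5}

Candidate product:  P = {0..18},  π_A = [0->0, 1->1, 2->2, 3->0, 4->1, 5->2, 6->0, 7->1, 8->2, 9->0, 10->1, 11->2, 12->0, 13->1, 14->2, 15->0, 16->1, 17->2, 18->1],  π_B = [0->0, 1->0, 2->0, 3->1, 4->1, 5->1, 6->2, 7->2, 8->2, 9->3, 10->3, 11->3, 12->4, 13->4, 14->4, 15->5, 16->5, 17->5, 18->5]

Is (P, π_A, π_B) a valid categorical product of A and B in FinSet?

Answer: NOT A VALID PRODUCT — |P|=19 ≠ |A|·|B|=18

Derivation:
|A|·|B| = 3·6 = 18;  |P| = 19
  → cardinalities differ; no bijection possible.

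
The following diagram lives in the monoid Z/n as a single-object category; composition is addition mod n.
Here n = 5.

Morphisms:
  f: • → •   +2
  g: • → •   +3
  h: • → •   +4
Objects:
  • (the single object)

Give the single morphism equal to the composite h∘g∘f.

  0 +2≡2 +3≡0 +4≡4  (mod 5)
composite: +4

Answer: +4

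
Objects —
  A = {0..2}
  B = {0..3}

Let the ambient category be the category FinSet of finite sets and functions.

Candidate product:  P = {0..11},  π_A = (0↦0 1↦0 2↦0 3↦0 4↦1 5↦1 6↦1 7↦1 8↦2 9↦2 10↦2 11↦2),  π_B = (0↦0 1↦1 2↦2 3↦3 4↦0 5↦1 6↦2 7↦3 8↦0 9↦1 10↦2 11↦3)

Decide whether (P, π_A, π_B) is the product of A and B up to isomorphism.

|A|·|B| = 3·4 = 12;  |P| = 12
Check the pairing map k ↦ (π_A(k), π_B(k)):
  0 ↦ (0,0)
  1 ↦ (0,1)
  2 ↦ (0,2)
  3 ↦ (0,3)
  4 ↦ (1,0)
  5 ↦ (1,1)
  6 ↦ (1,2)
  7 ↦ (1,3)
  8 ↦ (2,0)
  9 ↦ (2,1)
  10 ↦ (2,2)
  11 ↦ (2,3)
distinct pairs in image: 12 / 12 needed
  → bijection onto A×B; projections well-typed.

Answer: VALID PRODUCT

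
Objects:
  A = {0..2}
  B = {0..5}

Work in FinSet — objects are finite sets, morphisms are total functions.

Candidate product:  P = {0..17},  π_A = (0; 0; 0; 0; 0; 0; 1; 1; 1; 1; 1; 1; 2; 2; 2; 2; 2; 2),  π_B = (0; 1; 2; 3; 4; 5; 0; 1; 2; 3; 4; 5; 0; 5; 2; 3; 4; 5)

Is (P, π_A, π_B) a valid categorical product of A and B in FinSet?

Answer: NOT A VALID PRODUCT — duplicate pair at indices 17,13

Derivation:
|A|·|B| = 3·6 = 18;  |P| = 18
Check the pairing map k ↦ (π_A(k), π_B(k)):
  0 -> (0,0)
  1 -> (0,1)
  2 -> (0,2)
  3 -> (0,3)
  4 -> (0,4)
  5 -> (0,5)
  6 -> (1,0)
  7 -> (1,1)
  8 -> (1,2)
  9 -> (1,3)
  10 -> (1,4)
  11 -> (1,5)
  12 -> (2,0)
  13 -> (2,5)
  14 -> (2,2)
  15 -> (2,3)
  16 -> (2,4)
  17 -> (2,5)  ✗ repeats pair of k=13
distinct pairs in image: 17 / 18 needed
  → (2,5) hit at k=13 and k=17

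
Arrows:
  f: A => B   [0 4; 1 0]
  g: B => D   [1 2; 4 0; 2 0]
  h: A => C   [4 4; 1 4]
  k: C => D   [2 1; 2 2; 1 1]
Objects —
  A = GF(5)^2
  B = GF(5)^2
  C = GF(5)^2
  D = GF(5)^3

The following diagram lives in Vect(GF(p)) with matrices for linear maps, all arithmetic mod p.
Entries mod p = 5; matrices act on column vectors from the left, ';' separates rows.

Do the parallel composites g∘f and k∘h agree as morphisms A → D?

1) trace f;g:
  e0=⟨1,0⟩ f=>⟨0,1⟩ g=>⟨2,0,0⟩
  e1=⟨0,1⟩ f=>⟨4,0⟩ g=>⟨4,1,3⟩
  result₁ = [2 4; 0 1; 0 3]
2) trace h;k:
  e0=⟨1,0⟩ h=>⟨4,1⟩ k=>⟨4,0,0⟩
  e1=⟨0,1⟩ h=>⟨4,4⟩ k=>⟨2,1,3⟩
  result₂ = [4 2; 0 1; 0 3]
Equal? NO — does not commute

Answer: DOES NOT COMMUTE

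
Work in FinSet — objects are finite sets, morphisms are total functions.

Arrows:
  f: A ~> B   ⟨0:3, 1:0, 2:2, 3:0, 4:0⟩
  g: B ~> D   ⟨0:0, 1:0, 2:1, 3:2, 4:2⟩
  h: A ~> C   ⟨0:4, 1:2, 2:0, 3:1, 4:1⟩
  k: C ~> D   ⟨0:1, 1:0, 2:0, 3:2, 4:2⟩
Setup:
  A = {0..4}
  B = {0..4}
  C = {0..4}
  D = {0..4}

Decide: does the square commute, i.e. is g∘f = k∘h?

Answer: COMMUTES

Trace:
Path 1 = f;g:
  0 f~>3 g~>2
  1 f~>0 g~>0
  2 f~>2 g~>1
  3 f~>0 g~>0
  4 f~>0 g~>0
  ⟦path⟧₁ = ⟨0:2, 1:0, 2:1, 3:0, 4:0⟩
Path 2 = h;k:
  0 h~>4 k~>2
  1 h~>2 k~>0
  2 h~>0 k~>1
  3 h~>1 k~>0
  4 h~>1 k~>0
  ⟦path⟧₂ = ⟨0:2, 1:0, 2:1, 3:0, 4:0⟩
Equal? YES — commutes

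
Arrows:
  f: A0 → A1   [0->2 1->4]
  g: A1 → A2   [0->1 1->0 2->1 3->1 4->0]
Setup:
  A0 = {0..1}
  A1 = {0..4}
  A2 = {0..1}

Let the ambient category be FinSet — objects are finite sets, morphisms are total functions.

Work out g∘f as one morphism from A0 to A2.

Answer: [0->1 1->0]

Trace:
  0 f→2 g→1
  1 f→4 g→0
composite: [0->1 1->0]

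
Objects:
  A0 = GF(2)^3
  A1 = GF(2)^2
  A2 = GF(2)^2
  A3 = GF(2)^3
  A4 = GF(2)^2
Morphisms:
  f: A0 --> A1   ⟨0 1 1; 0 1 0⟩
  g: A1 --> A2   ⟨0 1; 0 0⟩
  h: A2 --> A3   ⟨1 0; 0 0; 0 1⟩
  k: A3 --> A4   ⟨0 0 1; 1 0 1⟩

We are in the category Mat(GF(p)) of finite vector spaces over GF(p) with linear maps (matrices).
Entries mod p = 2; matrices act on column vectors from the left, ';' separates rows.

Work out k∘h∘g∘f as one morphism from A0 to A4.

Answer: ⟨0 0 0; 0 1 0⟩

Work:
  e0=⟨1,0,0⟩ f-->⟨0,0⟩ g-->⟨0,0⟩ h-->⟨0,0,0⟩ k-->⟨0,0⟩
  e1=⟨0,1,0⟩ f-->⟨1,1⟩ g-->⟨1,0⟩ h-->⟨1,0,0⟩ k-->⟨0,1⟩
  e2=⟨0,0,1⟩ f-->⟨1,0⟩ g-->⟨0,0⟩ h-->⟨0,0,0⟩ k-->⟨0,0⟩
result: ⟨0 0 0; 0 1 0⟩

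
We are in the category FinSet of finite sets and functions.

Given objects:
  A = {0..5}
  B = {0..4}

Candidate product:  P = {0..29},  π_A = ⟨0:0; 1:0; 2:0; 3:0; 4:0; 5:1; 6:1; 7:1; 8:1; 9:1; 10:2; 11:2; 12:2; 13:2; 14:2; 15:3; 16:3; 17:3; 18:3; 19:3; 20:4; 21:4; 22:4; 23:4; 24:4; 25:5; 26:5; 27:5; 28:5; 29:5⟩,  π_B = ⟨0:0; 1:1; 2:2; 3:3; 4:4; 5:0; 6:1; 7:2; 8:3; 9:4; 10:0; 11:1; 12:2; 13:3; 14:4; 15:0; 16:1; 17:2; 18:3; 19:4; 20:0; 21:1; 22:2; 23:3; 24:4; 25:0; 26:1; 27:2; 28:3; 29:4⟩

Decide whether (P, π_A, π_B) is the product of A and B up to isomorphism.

Answer: VALID PRODUCT

Derivation:
|A|·|B| = 6·5 = 30;  |P| = 30
Check the pairing map k ↦ (π_A(k), π_B(k)):
  0 : (0,0)
  1 : (0,1)
  2 : (0,2)
  3 : (0,3)
  4 : (0,4)
  5 : (1,0)
  6 : (1,1)
  7 : (1,2)
  8 : (1,3)
  9 : (1,4)
  10 : (2,0)
  11 : (2,1)
  12 : (2,2)
  13 : (2,3)
  14 : (2,4)
  15 : (3,0)
  16 : (3,1)
  17 : (3,2)
  18 : (3,3)
  19 : (3,4)
  20 : (4,0)
  21 : (4,1)
  22 : (4,2)
  23 : (4,3)
  24 : (4,4)
  25 : (5,0)
  26 : (5,1)
  27 : (5,2)
  28 : (5,3)
  29 : (5,4)
distinct pairs in image: 30 / 30 needed
  → bijection onto A×B; projections well-typed.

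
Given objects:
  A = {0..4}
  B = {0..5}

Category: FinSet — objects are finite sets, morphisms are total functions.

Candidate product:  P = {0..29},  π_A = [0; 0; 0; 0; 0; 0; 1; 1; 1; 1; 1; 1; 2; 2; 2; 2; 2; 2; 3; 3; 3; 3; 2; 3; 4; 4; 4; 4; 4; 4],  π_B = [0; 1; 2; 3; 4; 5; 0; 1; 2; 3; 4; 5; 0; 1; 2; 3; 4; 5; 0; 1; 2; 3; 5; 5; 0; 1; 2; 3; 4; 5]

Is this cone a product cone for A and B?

Answer: NOT A VALID PRODUCT — duplicate pair at indices 17,22

Derivation:
|A|·|B| = 5·6 = 30;  |P| = 30
Check the pairing map k ↦ (π_A(k), π_B(k)):
  0 ↦ (0,0)
  1 ↦ (0,1)
  2 ↦ (0,2)
  3 ↦ (0,3)
  4 ↦ (0,4)
  5 ↦ (0,5)
  6 ↦ (1,0)
  7 ↦ (1,1)
  8 ↦ (1,2)
  9 ↦ (1,3)
  10 ↦ (1,4)
  11 ↦ (1,5)
  12 ↦ (2,0)
  13 ↦ (2,1)
  14 ↦ (2,2)
  15 ↦ (2,3)
  16 ↦ (2,4)
  17 ↦ (2,5)
  18 ↦ (3,0)
  19 ↦ (3,1)
  20 ↦ (3,2)
  21 ↦ (3,3)
  22 ↦ (2,5)  ✗ repeats pair of k=17
  23 ↦ (3,5)
  24 ↦ (4,0)
  25 ↦ (4,1)
  26 ↦ (4,2)
  27 ↦ (4,3)
  28 ↦ (4,4)
  29 ↦ (4,5)
distinct pairs in image: 29 / 30 needed
  → (2,5) hit at k=17 and k=22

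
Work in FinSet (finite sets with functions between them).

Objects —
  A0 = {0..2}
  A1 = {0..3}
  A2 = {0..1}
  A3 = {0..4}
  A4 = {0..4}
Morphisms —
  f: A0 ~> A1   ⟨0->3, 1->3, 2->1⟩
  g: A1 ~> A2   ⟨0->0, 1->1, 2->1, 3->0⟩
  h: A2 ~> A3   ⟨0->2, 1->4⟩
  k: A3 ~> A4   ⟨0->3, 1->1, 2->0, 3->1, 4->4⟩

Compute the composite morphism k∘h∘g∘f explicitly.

  0 f~>3 g~>0 h~>2 k~>0
  1 f~>3 g~>0 h~>2 k~>0
  2 f~>1 g~>1 h~>4 k~>4
⟦path⟧: ⟨0->0, 1->0, 2->4⟩

Answer: ⟨0->0, 1->0, 2->4⟩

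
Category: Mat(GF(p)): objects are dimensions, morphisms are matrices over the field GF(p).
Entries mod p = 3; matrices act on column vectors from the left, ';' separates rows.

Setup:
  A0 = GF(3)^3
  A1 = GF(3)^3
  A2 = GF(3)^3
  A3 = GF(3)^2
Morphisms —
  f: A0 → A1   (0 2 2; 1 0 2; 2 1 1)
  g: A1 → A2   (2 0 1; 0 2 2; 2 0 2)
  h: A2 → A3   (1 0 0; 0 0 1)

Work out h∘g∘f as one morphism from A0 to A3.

  e0=[1,0,0] f→[0,1,2] g→[2,0,1] h→[2,1]
  e1=[0,1,0] f→[2,0,1] g→[2,2,0] h→[2,0]
  e2=[0,0,1] f→[2,2,1] g→[2,0,0] h→[2,0]
composite: (2 2 2; 1 0 0)

Answer: (2 2 2; 1 0 0)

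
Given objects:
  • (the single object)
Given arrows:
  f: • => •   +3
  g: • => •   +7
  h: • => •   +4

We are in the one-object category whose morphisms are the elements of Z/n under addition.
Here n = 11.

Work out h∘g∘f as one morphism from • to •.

Answer: +3

Derivation:
  0 +3≡3 +7≡10 +4≡3  (mod 11)
composite: +3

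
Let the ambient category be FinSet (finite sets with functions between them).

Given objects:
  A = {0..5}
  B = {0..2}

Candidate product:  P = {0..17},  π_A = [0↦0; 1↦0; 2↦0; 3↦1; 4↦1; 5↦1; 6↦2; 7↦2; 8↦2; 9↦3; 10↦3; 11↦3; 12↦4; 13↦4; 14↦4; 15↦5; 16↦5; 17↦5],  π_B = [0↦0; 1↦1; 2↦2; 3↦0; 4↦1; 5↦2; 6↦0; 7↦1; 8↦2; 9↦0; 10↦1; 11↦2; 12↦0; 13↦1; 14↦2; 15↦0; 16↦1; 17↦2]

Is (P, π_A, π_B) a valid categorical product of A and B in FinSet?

Answer: VALID PRODUCT

Trace:
|A|·|B| = 6·3 = 18;  |P| = 18
Check the pairing map k ↦ (π_A(k), π_B(k)):
  0 ↦ (0,0)
  1 ↦ (0,1)
  2 ↦ (0,2)
  3 ↦ (1,0)
  4 ↦ (1,1)
  5 ↦ (1,2)
  6 ↦ (2,0)
  7 ↦ (2,1)
  8 ↦ (2,2)
  9 ↦ (3,0)
  10 ↦ (3,1)
  11 ↦ (3,2)
  12 ↦ (4,0)
  13 ↦ (4,1)
  14 ↦ (4,2)
  15 ↦ (5,0)
  16 ↦ (5,1)
  17 ↦ (5,2)
distinct pairs in image: 18 / 18 needed
  → bijection onto A×B; projections well-typed.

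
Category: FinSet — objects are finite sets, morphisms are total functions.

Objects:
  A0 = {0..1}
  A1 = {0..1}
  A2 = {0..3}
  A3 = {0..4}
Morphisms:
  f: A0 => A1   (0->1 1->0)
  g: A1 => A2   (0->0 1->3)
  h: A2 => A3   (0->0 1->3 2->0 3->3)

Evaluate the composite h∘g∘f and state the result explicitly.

  0 f=>1 g=>3 h=>3
  1 f=>0 g=>0 h=>0
⟦path⟧: (0->3 1->0)

Answer: (0->3 1->0)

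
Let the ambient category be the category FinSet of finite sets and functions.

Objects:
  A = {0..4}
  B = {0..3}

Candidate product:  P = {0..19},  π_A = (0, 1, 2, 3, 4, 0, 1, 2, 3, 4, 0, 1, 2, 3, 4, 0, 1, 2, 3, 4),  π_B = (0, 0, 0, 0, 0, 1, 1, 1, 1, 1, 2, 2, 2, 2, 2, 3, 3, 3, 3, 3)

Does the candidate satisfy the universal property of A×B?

|A|·|B| = 5·4 = 20;  |P| = 20
Check the pairing map k ↦ (π_A(k), π_B(k)):
  0 : (0,0)
  1 : (1,0)
  2 : (2,0)
  3 : (3,0)
  4 : (4,0)
  5 : (0,1)
  6 : (1,1)
  7 : (2,1)
  8 : (3,1)
  9 : (4,1)
  10 : (0,2)
  11 : (1,2)
  12 : (2,2)
  13 : (3,2)
  14 : (4,2)
  15 : (0,3)
  16 : (1,3)
  17 : (2,3)
  18 : (3,3)
  19 : (4,3)
distinct pairs in image: 20 / 20 needed
  → bijection onto A×B; projections well-typed.

Answer: VALID PRODUCT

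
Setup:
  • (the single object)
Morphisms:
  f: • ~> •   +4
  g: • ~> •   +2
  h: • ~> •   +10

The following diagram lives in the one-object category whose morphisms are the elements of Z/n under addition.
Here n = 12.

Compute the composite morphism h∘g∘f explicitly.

  0 +4≡4 +2≡6 +10≡4  (mod 12)
⟦path⟧: +4

Answer: +4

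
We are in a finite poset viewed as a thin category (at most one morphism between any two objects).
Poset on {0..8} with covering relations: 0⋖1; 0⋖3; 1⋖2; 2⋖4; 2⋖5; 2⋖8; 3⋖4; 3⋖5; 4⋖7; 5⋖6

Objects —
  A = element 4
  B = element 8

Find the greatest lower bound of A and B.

Answer: A∧B = 2

Trace:
Common predecessors of 4,8: {0,1,2}
  0 <= 2
  1 <= 2
  2 <= 2
glb = 2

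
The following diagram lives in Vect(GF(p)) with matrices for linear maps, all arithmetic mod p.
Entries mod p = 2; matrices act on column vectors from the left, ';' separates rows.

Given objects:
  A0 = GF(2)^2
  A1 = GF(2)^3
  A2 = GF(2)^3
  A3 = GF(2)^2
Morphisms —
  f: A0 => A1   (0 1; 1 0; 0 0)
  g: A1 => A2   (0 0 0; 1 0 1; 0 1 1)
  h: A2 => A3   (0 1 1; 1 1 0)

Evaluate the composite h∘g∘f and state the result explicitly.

  e0=⟨1,0⟩ f=>⟨0,1,0⟩ g=>⟨0,0,1⟩ h=>⟨1,0⟩
  e1=⟨0,1⟩ f=>⟨1,0,0⟩ g=>⟨0,1,0⟩ h=>⟨1,1⟩
result: (1 1; 0 1)

Answer: (1 1; 0 1)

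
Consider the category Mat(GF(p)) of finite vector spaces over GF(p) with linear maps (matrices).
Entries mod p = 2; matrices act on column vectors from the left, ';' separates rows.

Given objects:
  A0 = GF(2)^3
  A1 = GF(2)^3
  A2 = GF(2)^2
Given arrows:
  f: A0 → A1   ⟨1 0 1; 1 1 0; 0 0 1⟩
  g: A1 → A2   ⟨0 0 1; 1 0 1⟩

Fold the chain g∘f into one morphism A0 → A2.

Answer: ⟨0 0 1; 1 0 0⟩

Derivation:
  e0=(1,0,0) f→(1,1,0) g→(0,1)
  e1=(0,1,0) f→(0,1,0) g→(0,0)
  e2=(0,0,1) f→(1,0,1) g→(1,0)
result: ⟨0 0 1; 1 0 0⟩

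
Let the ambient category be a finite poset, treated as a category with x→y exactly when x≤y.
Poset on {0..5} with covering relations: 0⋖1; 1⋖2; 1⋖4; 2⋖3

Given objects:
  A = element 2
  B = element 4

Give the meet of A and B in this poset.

Answer: A∧B = 1

Derivation:
Lower bounds of A=2 and B=4: {0,1}
  0 ≤ 1
  1 ≤ 1
glb = 1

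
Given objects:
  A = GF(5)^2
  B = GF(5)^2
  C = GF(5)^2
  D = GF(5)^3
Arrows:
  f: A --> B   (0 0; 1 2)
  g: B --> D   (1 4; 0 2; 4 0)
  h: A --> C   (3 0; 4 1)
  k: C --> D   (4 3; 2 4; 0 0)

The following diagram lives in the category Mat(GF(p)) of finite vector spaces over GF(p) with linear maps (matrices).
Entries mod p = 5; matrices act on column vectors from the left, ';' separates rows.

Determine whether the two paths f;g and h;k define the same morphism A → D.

1) trace f;g:
  e0=⟨1,0⟩ f-->⟨0,1⟩ g-->⟨4,2,0⟩
  e1=⟨0,1⟩ f-->⟨0,2⟩ g-->⟨3,4,0⟩
  result₁ = (4 3; 2 4; 0 0)
2) trace h;k:
  e0=⟨1,0⟩ h-->⟨3,4⟩ k-->⟨4,2,0⟩
  e1=⟨0,1⟩ h-->⟨0,1⟩ k-->⟨3,4,0⟩
  result₂ = (4 3; 2 4; 0 0)
Equal? equal; square commutes

Answer: COMMUTES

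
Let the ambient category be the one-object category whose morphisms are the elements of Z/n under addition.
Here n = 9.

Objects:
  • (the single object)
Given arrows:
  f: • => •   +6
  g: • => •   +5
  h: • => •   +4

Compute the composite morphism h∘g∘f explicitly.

  0 +6≡6 +5≡2 +4≡6  (mod 9)
⟦path⟧: +6

Answer: +6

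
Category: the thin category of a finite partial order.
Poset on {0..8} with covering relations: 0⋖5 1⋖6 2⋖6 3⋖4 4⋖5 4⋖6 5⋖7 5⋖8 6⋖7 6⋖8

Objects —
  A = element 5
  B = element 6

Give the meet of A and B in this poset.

Common predecessors of 5,6: {3,4}
  3 ≤ 4
  4 ≤ 4
glb = 4

Answer: A∧B = 4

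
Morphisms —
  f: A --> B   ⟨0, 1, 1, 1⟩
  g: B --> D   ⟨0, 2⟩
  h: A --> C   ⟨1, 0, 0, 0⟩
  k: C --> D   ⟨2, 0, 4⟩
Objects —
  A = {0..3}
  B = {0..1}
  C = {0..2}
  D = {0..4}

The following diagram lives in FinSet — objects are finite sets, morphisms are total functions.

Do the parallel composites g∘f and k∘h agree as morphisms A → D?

Along f;g (path 1):
  0 f-->0 g-->0
  1 f-->1 g-->2
  2 f-->1 g-->2
  3 f-->1 g-->2
  composite₁ = ⟨0, 2, 2, 2⟩
Along h;k (path 2):
  0 h-->1 k-->0
  1 h-->0 k-->2
  2 h-->0 k-->2
  3 h-->0 k-->2
  composite₂ = ⟨0, 2, 2, 2⟩
Equal? same morphism ✓

Answer: COMMUTES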